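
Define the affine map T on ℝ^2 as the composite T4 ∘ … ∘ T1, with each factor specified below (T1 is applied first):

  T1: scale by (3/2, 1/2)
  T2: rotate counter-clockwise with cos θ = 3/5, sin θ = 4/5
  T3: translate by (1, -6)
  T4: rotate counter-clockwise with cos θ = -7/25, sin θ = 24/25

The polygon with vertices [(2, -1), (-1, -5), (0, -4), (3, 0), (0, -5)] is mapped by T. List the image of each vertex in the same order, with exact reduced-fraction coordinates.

T1 scale by (3/2, 1/2): (2, -1) → (3, -1/2); (-1, -5) → (-3/2, -5/2); (0, -4) → (0, -2); (3, 0) → (9/2, 0); (0, -5) → (0, -5/2)
T2 rotate counter-clockwise with cos θ = 3/5, sin θ = 4/5: (3, -1/2) → (11/5, 21/10); (-3/2, -5/2) → (11/10, -27/10); (0, -2) → (8/5, -6/5); (9/2, 0) → (27/10, 18/5); (0, -5/2) → (2, -3/2)
T3 translate by (1, -6): (11/5, 21/10) → (16/5, -39/10); (11/10, -27/10) → (21/10, -87/10); (8/5, -6/5) → (13/5, -36/5); (27/10, 18/5) → (37/10, -12/5); (2, -3/2) → (3, -15/2)
T4 rotate counter-clockwise with cos θ = -7/25, sin θ = 24/25: (16/5, -39/10) → (356/125, 1041/250); (21/10, -87/10) → (1941/250, 1113/250); (13/5, -36/5) → (773/125, 564/125); (37/10, -12/5) → (317/250, 528/125); (3, -15/2) → (159/25, 249/50)

image vertices: (356/125, 1041/250), (1941/250, 1113/250), (773/125, 564/125), (317/250, 528/125), (159/25, 249/50)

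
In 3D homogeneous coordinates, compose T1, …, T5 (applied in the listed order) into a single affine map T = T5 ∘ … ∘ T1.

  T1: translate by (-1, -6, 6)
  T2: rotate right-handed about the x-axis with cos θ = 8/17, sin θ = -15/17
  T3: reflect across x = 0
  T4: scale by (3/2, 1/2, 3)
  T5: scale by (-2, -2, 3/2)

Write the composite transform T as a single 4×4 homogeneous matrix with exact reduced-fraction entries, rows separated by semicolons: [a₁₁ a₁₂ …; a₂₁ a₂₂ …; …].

T = [3 0 0 -3; 0 -8/17 -15/17 -42/17; 0 -135/34 36/17 621/17; 0 0 0 1]

T1 = [1 0 0 -1; 0 1 0 -6; 0 0 1 6; 0 0 0 1]
T2·T1 = [1 0 0 -1; 0 8/17 15/17 42/17; 0 -15/17 8/17 138/17; 0 0 0 1]
T3·…·T1 = [-1 0 0 1; 0 8/17 15/17 42/17; 0 -15/17 8/17 138/17; 0 0 0 1]
T4·…·T1 = [-3/2 0 0 3/2; 0 4/17 15/34 21/17; 0 -45/17 24/17 414/17; 0 0 0 1]
T5·…·T1 = [3 0 0 -3; 0 -8/17 -15/17 -42/17; 0 -135/34 36/17 621/17; 0 0 0 1]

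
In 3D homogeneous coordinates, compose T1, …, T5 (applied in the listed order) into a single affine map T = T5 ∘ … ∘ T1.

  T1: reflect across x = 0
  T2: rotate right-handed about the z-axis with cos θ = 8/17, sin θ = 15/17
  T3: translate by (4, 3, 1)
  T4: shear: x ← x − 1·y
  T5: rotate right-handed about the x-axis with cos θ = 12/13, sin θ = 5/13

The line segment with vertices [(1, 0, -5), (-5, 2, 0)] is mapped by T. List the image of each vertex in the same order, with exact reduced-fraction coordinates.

T1 reflect across x = 0: (1, 0, -5) → (-1, 0, -5); (-5, 2, 0) → (5, 2, 0)
T2 rotate right-handed about the z-axis with cos θ = 8/17, sin θ = 15/17: (-1, 0, -5) → (-8/17, -15/17, -5); (5, 2, 0) → (10/17, 91/17, 0)
T3 translate by (4, 3, 1): (-8/17, -15/17, -5) → (60/17, 36/17, -4); (10/17, 91/17, 0) → (78/17, 142/17, 1)
T4 shear: x ← x − 1·y: (60/17, 36/17, -4) → (24/17, 36/17, -4); (78/17, 142/17, 1) → (-64/17, 142/17, 1)
T5 rotate right-handed about the x-axis with cos θ = 12/13, sin θ = 5/13: (24/17, 36/17, -4) → (24/17, 772/221, -636/221); (-64/17, 142/17, 1) → (-64/17, 1619/221, 914/221)

image vertices: (24/17, 772/221, -636/221), (-64/17, 1619/221, 914/221)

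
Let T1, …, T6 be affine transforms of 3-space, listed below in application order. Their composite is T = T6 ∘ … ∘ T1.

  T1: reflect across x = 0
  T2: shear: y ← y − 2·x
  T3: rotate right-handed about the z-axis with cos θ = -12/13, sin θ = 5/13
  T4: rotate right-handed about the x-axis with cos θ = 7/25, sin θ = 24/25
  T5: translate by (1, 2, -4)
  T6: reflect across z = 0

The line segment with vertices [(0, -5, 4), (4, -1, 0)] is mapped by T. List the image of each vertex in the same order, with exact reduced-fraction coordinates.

T1 reflect across x = 0: (0, -5, 4) → (0, -5, 4); (4, -1, 0) → (-4, -1, 0)
T2 shear: y ← y − 2·x: (0, -5, 4) → (0, -5, 4); (-4, -1, 0) → (-4, 7, 0)
T3 rotate right-handed about the z-axis with cos θ = -12/13, sin θ = 5/13: (0, -5, 4) → (25/13, 60/13, 4); (-4, 7, 0) → (1, -8, 0)
T4 rotate right-handed about the x-axis with cos θ = 7/25, sin θ = 24/25: (25/13, 60/13, 4) → (25/13, -828/325, 1804/325); (1, -8, 0) → (1, -56/25, -192/25)
T5 translate by (1, 2, -4): (25/13, -828/325, 1804/325) → (38/13, -178/325, 504/325); (1, -56/25, -192/25) → (2, -6/25, -292/25)
T6 reflect across z = 0: (38/13, -178/325, 504/325) → (38/13, -178/325, -504/325); (2, -6/25, -292/25) → (2, -6/25, 292/25)

image vertices: (38/13, -178/325, -504/325), (2, -6/25, 292/25)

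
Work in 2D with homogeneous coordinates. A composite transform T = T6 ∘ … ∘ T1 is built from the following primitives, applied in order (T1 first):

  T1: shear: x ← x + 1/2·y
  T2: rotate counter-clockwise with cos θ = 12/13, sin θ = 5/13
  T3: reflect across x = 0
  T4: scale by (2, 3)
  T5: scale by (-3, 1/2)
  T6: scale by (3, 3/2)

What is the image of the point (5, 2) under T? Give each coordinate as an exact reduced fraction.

T1 shear: x ← x + 1/2·y: (5, 2) → (6, 2)
T2 rotate counter-clockwise with cos θ = 12/13, sin θ = 5/13: (6, 2) → (62/13, 54/13)
T3 reflect across x = 0: (62/13, 54/13) → (-62/13, 54/13)
T4 scale by (2, 3): (-62/13, 54/13) → (-124/13, 162/13)
T5 scale by (-3, 1/2): (-124/13, 162/13) → (372/13, 81/13)
T6 scale by (3, 3/2): (372/13, 81/13) → (1116/13, 243/26)

T(p) = (1116/13, 243/26)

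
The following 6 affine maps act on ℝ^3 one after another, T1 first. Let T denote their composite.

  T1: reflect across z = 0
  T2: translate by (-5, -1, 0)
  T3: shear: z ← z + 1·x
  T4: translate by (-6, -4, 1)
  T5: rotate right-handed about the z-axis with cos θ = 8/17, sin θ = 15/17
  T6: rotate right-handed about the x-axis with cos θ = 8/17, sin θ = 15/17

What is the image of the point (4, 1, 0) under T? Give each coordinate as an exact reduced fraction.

T1 reflect across z = 0: (4, 1, 0) → (4, 1, 0)
T2 translate by (-5, -1, 0): (4, 1, 0) → (-1, 0, 0)
T3 shear: z ← z + 1·x: (-1, 0, 0) → (-1, 0, -1)
T4 translate by (-6, -4, 1): (-1, 0, -1) → (-7, -4, 0)
T5 rotate right-handed about the z-axis with cos θ = 8/17, sin θ = 15/17: (-7, -4, 0) → (4/17, -137/17, 0)
T6 rotate right-handed about the x-axis with cos θ = 8/17, sin θ = 15/17: (4/17, -137/17, 0) → (4/17, -1096/289, -2055/289)

T(p) = (4/17, -1096/289, -2055/289)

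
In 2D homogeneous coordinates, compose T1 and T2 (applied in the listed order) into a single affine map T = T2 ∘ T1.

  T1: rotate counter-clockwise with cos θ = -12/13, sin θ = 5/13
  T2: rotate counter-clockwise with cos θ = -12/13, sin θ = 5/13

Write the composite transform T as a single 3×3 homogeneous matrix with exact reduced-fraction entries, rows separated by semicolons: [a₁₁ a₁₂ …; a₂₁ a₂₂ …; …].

T1 = [-12/13 -5/13 0; 5/13 -12/13 0; 0 0 1]
T2·T1 = [119/169 120/169 0; -120/169 119/169 0; 0 0 1]

T = [119/169 120/169 0; -120/169 119/169 0; 0 0 1]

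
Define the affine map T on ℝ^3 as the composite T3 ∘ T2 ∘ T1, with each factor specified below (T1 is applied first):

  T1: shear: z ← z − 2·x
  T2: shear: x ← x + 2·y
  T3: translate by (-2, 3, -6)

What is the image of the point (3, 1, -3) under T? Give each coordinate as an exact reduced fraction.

T1 shear: z ← z − 2·x: (3, 1, -3) → (3, 1, -9)
T2 shear: x ← x + 2·y: (3, 1, -9) → (5, 1, -9)
T3 translate by (-2, 3, -6): (5, 1, -9) → (3, 4, -15)

T(p) = (3, 4, -15)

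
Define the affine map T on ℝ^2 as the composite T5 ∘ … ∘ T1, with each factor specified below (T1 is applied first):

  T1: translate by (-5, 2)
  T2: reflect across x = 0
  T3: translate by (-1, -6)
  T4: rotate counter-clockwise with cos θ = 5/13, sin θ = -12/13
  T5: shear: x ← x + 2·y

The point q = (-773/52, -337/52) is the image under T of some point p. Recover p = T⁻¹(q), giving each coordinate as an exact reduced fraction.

p = (-5/4, -1/4)

T1 = [1 0 -5; 0 1 2; 0 0 1]
T2·T1 = [-1 0 5; 0 1 2; 0 0 1]
T3·…·T1 = [-1 0 4; 0 1 -4; 0 0 1]
T4·…·T1 = [-5/13 12/13 -28/13; 12/13 5/13 -68/13; 0 0 1]
T5·…·T1 = [19/13 22/13 -164/13; 12/13 5/13 -68/13; 0 0 1]
det M = -1; M⁻¹ = [-5/13 22/13 4; 12/13 -19/13 4; 0 0 1]
M⁻¹ · (-773/52, -337/52)ᵀ = (-5/4, -1/4)ᵀ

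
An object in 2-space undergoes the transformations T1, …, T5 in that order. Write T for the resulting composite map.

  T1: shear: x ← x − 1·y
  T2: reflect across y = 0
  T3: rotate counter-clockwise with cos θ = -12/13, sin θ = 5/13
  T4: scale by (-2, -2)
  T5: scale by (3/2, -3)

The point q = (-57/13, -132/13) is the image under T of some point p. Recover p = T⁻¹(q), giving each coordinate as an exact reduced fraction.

T1 = [1 -1 0; 0 1 0; 0 0 1]
T2·T1 = [1 -1 0; 0 -1 0; 0 0 1]
T3·…·T1 = [-12/13 17/13 0; 5/13 7/13 0; 0 0 1]
T4·…·T1 = [24/13 -34/13 0; -10/13 -14/13 0; 0 0 1]
T5·…·T1 = [36/13 -51/13 0; 30/13 42/13 0; 0 0 1]
det M = 18; M⁻¹ = [7/39 17/78 0; -5/39 2/13 0; 0 0 1]
M⁻¹ · (-57/13, -132/13)ᵀ = (-3, -1)ᵀ

p = (-3, -1)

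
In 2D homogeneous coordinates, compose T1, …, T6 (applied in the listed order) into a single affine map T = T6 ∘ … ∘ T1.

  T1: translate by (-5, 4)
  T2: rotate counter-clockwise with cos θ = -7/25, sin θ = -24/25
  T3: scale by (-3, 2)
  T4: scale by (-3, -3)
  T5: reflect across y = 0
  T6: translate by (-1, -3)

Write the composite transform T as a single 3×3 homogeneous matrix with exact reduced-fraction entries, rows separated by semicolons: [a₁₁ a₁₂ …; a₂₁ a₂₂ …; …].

T = [-63/25 216/25 1154/25; -144/25 -42/25 477/25; 0 0 1]

T1 = [1 0 -5; 0 1 4; 0 0 1]
T2·T1 = [-7/25 24/25 131/25; -24/25 -7/25 92/25; 0 0 1]
T3·…·T1 = [21/25 -72/25 -393/25; -48/25 -14/25 184/25; 0 0 1]
T4·…·T1 = [-63/25 216/25 1179/25; 144/25 42/25 -552/25; 0 0 1]
T5·…·T1 = [-63/25 216/25 1179/25; -144/25 -42/25 552/25; 0 0 1]
T6·…·T1 = [-63/25 216/25 1154/25; -144/25 -42/25 477/25; 0 0 1]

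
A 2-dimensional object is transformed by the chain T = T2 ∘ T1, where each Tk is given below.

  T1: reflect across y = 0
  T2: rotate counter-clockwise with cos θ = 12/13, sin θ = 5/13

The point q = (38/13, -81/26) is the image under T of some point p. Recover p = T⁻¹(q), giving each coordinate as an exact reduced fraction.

T1 = [1 0 0; 0 -1 0; 0 0 1]
T2·T1 = [12/13 5/13 0; 5/13 -12/13 0; 0 0 1]
det M = -1; M⁻¹ = [12/13 5/13 0; 5/13 -12/13 0; 0 0 1]
M⁻¹ · (38/13, -81/26)ᵀ = (3/2, 4)ᵀ

p = (3/2, 4)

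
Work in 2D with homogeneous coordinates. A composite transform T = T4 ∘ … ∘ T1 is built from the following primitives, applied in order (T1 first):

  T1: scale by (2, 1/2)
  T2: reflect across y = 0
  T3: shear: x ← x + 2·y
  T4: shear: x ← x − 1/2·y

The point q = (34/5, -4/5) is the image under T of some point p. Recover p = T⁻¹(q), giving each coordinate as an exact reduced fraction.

T1 = [2 0 0; 0 1/2 0; 0 0 1]
T2·T1 = [2 0 0; 0 -1/2 0; 0 0 1]
T3·…·T1 = [2 -1 0; 0 -1/2 0; 0 0 1]
T4·…·T1 = [2 -3/4 0; 0 -1/2 0; 0 0 1]
det M = -1; M⁻¹ = [1/2 -3/4 0; 0 -2 0; 0 0 1]
M⁻¹ · (34/5, -4/5)ᵀ = (4, 8/5)ᵀ

p = (4, 8/5)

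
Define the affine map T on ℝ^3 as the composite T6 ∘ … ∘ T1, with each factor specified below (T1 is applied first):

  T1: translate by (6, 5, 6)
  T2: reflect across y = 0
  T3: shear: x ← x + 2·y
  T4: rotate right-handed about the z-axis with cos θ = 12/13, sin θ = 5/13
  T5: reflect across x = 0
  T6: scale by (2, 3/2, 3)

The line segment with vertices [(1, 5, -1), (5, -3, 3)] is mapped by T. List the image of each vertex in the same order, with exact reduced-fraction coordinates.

T1 translate by (6, 5, 6): (1, 5, -1) → (7, 10, 5); (5, -3, 3) → (11, 2, 9)
T2 reflect across y = 0: (7, 10, 5) → (7, -10, 5); (11, 2, 9) → (11, -2, 9)
T3 shear: x ← x + 2·y: (7, -10, 5) → (-13, -10, 5); (11, -2, 9) → (7, -2, 9)
T4 rotate right-handed about the z-axis with cos θ = 12/13, sin θ = 5/13: (-13, -10, 5) → (-106/13, -185/13, 5); (7, -2, 9) → (94/13, 11/13, 9)
T5 reflect across x = 0: (-106/13, -185/13, 5) → (106/13, -185/13, 5); (94/13, 11/13, 9) → (-94/13, 11/13, 9)
T6 scale by (2, 3/2, 3): (106/13, -185/13, 5) → (212/13, -555/26, 15); (-94/13, 11/13, 9) → (-188/13, 33/26, 27)

image vertices: (212/13, -555/26, 15), (-188/13, 33/26, 27)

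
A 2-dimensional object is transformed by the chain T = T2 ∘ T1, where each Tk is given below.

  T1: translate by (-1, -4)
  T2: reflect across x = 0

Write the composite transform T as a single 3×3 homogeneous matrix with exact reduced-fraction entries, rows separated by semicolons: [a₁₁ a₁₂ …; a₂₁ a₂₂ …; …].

T = [-1 0 1; 0 1 -4; 0 0 1]

T1 = [1 0 -1; 0 1 -4; 0 0 1]
T2·T1 = [-1 0 1; 0 1 -4; 0 0 1]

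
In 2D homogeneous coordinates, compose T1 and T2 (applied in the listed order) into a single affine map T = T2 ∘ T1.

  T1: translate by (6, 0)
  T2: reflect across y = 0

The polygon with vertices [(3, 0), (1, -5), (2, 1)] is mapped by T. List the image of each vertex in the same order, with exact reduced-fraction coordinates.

T1 translate by (6, 0): (3, 0) → (9, 0); (1, -5) → (7, -5); (2, 1) → (8, 1)
T2 reflect across y = 0: (9, 0) → (9, 0); (7, -5) → (7, 5); (8, 1) → (8, -1)

image vertices: (9, 0), (7, 5), (8, -1)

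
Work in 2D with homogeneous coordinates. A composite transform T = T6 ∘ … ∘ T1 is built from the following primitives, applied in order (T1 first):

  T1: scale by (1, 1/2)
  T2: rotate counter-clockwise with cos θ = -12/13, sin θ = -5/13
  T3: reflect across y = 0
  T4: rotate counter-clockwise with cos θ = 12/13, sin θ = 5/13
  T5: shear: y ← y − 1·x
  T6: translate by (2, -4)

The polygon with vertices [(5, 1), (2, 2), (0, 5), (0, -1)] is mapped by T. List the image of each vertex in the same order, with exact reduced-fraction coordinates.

image vertices: (-3, 3/2), (0, -1), (2, -3/2), (2, -9/2)

T1 scale by (1, 1/2): (5, 1) → (5, 1/2); (2, 2) → (2, 1); (0, 5) → (0, 5/2); (0, -1) → (0, -1/2)
T2 rotate counter-clockwise with cos θ = -12/13, sin θ = -5/13: (5, 1/2) → (-115/26, -31/13); (2, 1) → (-19/13, -22/13); (0, 5/2) → (25/26, -30/13); (0, -1/2) → (-5/26, 6/13)
T3 reflect across y = 0: (-115/26, -31/13) → (-115/26, 31/13); (-19/13, -22/13) → (-19/13, 22/13); (25/26, -30/13) → (25/26, 30/13); (-5/26, 6/13) → (-5/26, -6/13)
T4 rotate counter-clockwise with cos θ = 12/13, sin θ = 5/13: (-115/26, 31/13) → (-5, 1/2); (-19/13, 22/13) → (-2, 1); (25/26, 30/13) → (0, 5/2); (-5/26, -6/13) → (0, -1/2)
T5 shear: y ← y − 1·x: (-5, 1/2) → (-5, 11/2); (-2, 1) → (-2, 3); (0, 5/2) → (0, 5/2); (0, -1/2) → (0, -1/2)
T6 translate by (2, -4): (-5, 11/2) → (-3, 3/2); (-2, 3) → (0, -1); (0, 5/2) → (2, -3/2); (0, -1/2) → (2, -9/2)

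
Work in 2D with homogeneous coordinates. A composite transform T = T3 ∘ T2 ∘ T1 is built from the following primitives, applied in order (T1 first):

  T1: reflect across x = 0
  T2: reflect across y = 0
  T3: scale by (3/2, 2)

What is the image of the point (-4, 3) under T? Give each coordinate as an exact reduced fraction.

T(p) = (6, -6)

T1 reflect across x = 0: (-4, 3) → (4, 3)
T2 reflect across y = 0: (4, 3) → (4, -3)
T3 scale by (3/2, 2): (4, -3) → (6, -6)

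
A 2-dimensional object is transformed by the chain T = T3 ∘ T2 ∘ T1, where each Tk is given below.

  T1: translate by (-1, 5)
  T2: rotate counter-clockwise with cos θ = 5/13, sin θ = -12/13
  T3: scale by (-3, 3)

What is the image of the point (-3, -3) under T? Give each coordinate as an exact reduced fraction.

T1 translate by (-1, 5): (-3, -3) → (-4, 2)
T2 rotate counter-clockwise with cos θ = 5/13, sin θ = -12/13: (-4, 2) → (4/13, 58/13)
T3 scale by (-3, 3): (4/13, 58/13) → (-12/13, 174/13)

T(p) = (-12/13, 174/13)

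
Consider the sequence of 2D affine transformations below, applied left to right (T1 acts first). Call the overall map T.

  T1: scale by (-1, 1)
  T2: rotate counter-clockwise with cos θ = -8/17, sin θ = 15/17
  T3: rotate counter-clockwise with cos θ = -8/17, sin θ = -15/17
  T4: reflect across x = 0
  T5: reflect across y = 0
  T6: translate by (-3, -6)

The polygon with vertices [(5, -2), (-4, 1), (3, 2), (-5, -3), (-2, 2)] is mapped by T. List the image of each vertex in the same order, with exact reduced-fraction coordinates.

image vertices: (2, -4), (-7, -7), (0, -8), (-8, -3), (-5, -8)

T1 scale by (-1, 1): (5, -2) → (-5, -2); (-4, 1) → (4, 1); (3, 2) → (-3, 2); (-5, -3) → (5, -3); (-2, 2) → (2, 2)
T2 rotate counter-clockwise with cos θ = -8/17, sin θ = 15/17: (-5, -2) → (70/17, -59/17); (4, 1) → (-47/17, 52/17); (-3, 2) → (-6/17, -61/17); (5, -3) → (5/17, 99/17); (2, 2) → (-46/17, 14/17)
T3 rotate counter-clockwise with cos θ = -8/17, sin θ = -15/17: (70/17, -59/17) → (-5, -2); (-47/17, 52/17) → (4, 1); (-6/17, -61/17) → (-3, 2); (5/17, 99/17) → (5, -3); (-46/17, 14/17) → (2, 2)
T4 reflect across x = 0: (-5, -2) → (5, -2); (4, 1) → (-4, 1); (-3, 2) → (3, 2); (5, -3) → (-5, -3); (2, 2) → (-2, 2)
T5 reflect across y = 0: (5, -2) → (5, 2); (-4, 1) → (-4, -1); (3, 2) → (3, -2); (-5, -3) → (-5, 3); (-2, 2) → (-2, -2)
T6 translate by (-3, -6): (5, 2) → (2, -4); (-4, -1) → (-7, -7); (3, -2) → (0, -8); (-5, 3) → (-8, -3); (-2, -2) → (-5, -8)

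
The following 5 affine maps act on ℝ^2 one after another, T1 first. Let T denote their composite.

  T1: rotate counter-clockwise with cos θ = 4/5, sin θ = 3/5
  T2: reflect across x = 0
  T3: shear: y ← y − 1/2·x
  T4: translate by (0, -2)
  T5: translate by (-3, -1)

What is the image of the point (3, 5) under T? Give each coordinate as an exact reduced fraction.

T1 rotate counter-clockwise with cos θ = 4/5, sin θ = 3/5: (3, 5) → (-3/5, 29/5)
T2 reflect across x = 0: (-3/5, 29/5) → (3/5, 29/5)
T3 shear: y ← y − 1/2·x: (3/5, 29/5) → (3/5, 11/2)
T4 translate by (0, -2): (3/5, 11/2) → (3/5, 7/2)
T5 translate by (-3, -1): (3/5, 7/2) → (-12/5, 5/2)

T(p) = (-12/5, 5/2)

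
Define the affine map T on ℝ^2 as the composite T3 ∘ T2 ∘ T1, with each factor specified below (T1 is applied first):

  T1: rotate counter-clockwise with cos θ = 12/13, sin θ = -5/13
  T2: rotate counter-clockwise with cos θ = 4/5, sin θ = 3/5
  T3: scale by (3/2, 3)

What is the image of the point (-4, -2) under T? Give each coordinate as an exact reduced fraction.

T(p) = (-66/13, -114/13)

T1 rotate counter-clockwise with cos θ = 12/13, sin θ = -5/13: (-4, -2) → (-58/13, -4/13)
T2 rotate counter-clockwise with cos θ = 4/5, sin θ = 3/5: (-58/13, -4/13) → (-44/13, -38/13)
T3 scale by (3/2, 3): (-44/13, -38/13) → (-66/13, -114/13)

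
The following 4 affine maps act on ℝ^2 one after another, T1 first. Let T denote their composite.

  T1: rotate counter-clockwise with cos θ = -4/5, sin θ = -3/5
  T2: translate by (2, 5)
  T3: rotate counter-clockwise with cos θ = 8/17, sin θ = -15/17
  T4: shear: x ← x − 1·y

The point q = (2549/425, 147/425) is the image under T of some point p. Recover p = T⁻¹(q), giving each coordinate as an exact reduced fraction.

T1 = [-4/5 3/5 0; -3/5 -4/5 0; 0 0 1]
T2·T1 = [-4/5 3/5 2; -3/5 -4/5 5; 0 0 1]
T3·…·T1 = [-77/85 -36/85 91/17; 36/85 -77/85 10/17; 0 0 1]
T4·…·T1 = [-113/85 41/85 81/17; 36/85 -77/85 10/17; 0 0 1]
det M = 1; M⁻¹ = [-77/85 -41/85 23/5; -36/85 -113/85 14/5; 0 0 1]
M⁻¹ · (2549/425, 147/425)ᵀ = (-1, -1/5)ᵀ

p = (-1, -1/5)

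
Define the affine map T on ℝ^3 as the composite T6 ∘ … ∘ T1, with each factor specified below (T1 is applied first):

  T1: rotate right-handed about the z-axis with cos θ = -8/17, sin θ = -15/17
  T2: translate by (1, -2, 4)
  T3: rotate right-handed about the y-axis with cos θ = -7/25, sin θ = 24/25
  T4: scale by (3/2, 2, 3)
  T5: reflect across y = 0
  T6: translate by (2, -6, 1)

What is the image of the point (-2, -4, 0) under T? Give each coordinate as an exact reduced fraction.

T1 rotate right-handed about the z-axis with cos θ = -8/17, sin θ = -15/17: (-2, -4, 0) → (-44/17, 62/17, 0)
T2 translate by (1, -2, 4): (-44/17, 62/17, 0) → (-27/17, 28/17, 4)
T3 rotate right-handed about the y-axis with cos θ = -7/25, sin θ = 24/25: (-27/17, 28/17, 4) → (1821/425, 28/17, 172/425)
T4 scale by (3/2, 2, 3): (1821/425, 28/17, 172/425) → (5463/850, 56/17, 516/425)
T5 reflect across y = 0: (5463/850, 56/17, 516/425) → (5463/850, -56/17, 516/425)
T6 translate by (2, -6, 1): (5463/850, -56/17, 516/425) → (7163/850, -158/17, 941/425)

T(p) = (7163/850, -158/17, 941/425)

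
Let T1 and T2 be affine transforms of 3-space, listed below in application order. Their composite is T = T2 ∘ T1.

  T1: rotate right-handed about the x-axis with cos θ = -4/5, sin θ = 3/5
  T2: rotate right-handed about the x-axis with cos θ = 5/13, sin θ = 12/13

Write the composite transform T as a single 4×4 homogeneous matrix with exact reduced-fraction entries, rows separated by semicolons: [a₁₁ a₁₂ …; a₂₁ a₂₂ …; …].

T = [1 0 0 0; 0 -56/65 33/65 0; 0 -33/65 -56/65 0; 0 0 0 1]

T1 = [1 0 0 0; 0 -4/5 -3/5 0; 0 3/5 -4/5 0; 0 0 0 1]
T2·T1 = [1 0 0 0; 0 -56/65 33/65 0; 0 -33/65 -56/65 0; 0 0 0 1]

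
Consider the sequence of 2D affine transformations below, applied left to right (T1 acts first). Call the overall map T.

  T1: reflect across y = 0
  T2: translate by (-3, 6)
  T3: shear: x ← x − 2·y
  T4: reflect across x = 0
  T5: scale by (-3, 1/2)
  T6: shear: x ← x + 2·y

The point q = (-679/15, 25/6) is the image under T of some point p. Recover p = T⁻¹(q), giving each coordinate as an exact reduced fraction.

p = (9/5, -7/3)

T1 = [1 0 0; 0 -1 0; 0 0 1]
T2·T1 = [1 0 -3; 0 -1 6; 0 0 1]
T3·…·T1 = [1 2 -15; 0 -1 6; 0 0 1]
T4·…·T1 = [-1 -2 15; 0 -1 6; 0 0 1]
T5·…·T1 = [3 6 -45; 0 -1/2 3; 0 0 1]
T6·…·T1 = [3 5 -39; 0 -1/2 3; 0 0 1]
det M = -3/2; M⁻¹ = [1/3 10/3 3; 0 -2 6; 0 0 1]
M⁻¹ · (-679/15, 25/6)ᵀ = (9/5, -7/3)ᵀ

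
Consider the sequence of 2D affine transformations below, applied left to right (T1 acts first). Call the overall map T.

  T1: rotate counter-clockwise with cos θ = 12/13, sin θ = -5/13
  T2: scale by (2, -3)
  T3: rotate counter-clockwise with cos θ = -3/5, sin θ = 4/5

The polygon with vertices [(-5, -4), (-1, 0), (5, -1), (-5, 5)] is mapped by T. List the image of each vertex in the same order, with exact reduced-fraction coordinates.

T1 rotate counter-clockwise with cos θ = 12/13, sin θ = -5/13: (-5, -4) → (-80/13, -23/13); (-1, 0) → (-12/13, 5/13); (5, -1) → (55/13, -37/13); (-5, 5) → (-35/13, 85/13)
T2 scale by (2, -3): (-80/13, -23/13) → (-160/13, 69/13); (-12/13, 5/13) → (-24/13, -15/13); (55/13, -37/13) → (110/13, 111/13); (-35/13, 85/13) → (-70/13, -255/13)
T3 rotate counter-clockwise with cos θ = -3/5, sin θ = 4/5: (-160/13, 69/13) → (204/65, -847/65); (-24/13, -15/13) → (132/65, -51/65); (110/13, 111/13) → (-774/65, 107/65); (-70/13, -255/13) → (246/13, 97/13)

image vertices: (204/65, -847/65), (132/65, -51/65), (-774/65, 107/65), (246/13, 97/13)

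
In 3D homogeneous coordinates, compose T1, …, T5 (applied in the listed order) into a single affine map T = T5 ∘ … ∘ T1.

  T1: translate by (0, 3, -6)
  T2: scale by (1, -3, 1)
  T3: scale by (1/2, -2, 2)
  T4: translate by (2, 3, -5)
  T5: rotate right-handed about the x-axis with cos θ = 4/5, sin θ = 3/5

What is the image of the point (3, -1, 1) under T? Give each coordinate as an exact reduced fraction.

T1 translate by (0, 3, -6): (3, -1, 1) → (3, 2, -5)
T2 scale by (1, -3, 1): (3, 2, -5) → (3, -6, -5)
T3 scale by (1/2, -2, 2): (3, -6, -5) → (3/2, 12, -10)
T4 translate by (2, 3, -5): (3/2, 12, -10) → (7/2, 15, -15)
T5 rotate right-handed about the x-axis with cos θ = 4/5, sin θ = 3/5: (7/2, 15, -15) → (7/2, 21, -3)

T(p) = (7/2, 21, -3)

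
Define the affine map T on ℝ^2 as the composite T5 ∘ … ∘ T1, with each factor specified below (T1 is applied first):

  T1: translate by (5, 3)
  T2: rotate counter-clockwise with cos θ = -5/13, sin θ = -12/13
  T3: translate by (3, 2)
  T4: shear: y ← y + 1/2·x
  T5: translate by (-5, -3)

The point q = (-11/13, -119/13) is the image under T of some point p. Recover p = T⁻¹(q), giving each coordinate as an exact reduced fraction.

T1 = [1 0 5; 0 1 3; 0 0 1]
T2·T1 = [-5/13 12/13 11/13; -12/13 -5/13 -75/13; 0 0 1]
T3·…·T1 = [-5/13 12/13 50/13; -12/13 -5/13 -49/13; 0 0 1]
T4·…·T1 = [-5/13 12/13 50/13; -29/26 1/13 -24/13; 0 0 1]
T5·…·T1 = [-5/13 12/13 -15/13; -29/26 1/13 -63/13; 0 0 1]
det M = 1; M⁻¹ = [1/13 -12/13 -57/13; 29/26 -5/13 -15/26; 0 0 1]
M⁻¹ · (-11/13, -119/13)ᵀ = (4, 2)ᵀ

p = (4, 2)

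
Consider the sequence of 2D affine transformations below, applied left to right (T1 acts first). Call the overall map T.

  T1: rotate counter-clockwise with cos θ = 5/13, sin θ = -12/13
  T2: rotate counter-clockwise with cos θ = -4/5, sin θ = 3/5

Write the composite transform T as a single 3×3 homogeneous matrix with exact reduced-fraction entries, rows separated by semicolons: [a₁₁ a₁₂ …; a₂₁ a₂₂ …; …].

T = [16/65 -63/65 0; 63/65 16/65 0; 0 0 1]

T1 = [5/13 12/13 0; -12/13 5/13 0; 0 0 1]
T2·T1 = [16/65 -63/65 0; 63/65 16/65 0; 0 0 1]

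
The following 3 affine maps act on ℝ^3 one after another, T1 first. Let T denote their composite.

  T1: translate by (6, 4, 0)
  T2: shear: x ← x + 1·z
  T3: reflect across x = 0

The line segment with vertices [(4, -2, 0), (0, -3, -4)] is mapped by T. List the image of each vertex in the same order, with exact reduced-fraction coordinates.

image vertices: (-10, 2, 0), (-2, 1, -4)

T1 translate by (6, 4, 0): (4, -2, 0) → (10, 2, 0); (0, -3, -4) → (6, 1, -4)
T2 shear: x ← x + 1·z: (10, 2, 0) → (10, 2, 0); (6, 1, -4) → (2, 1, -4)
T3 reflect across x = 0: (10, 2, 0) → (-10, 2, 0); (2, 1, -4) → (-2, 1, -4)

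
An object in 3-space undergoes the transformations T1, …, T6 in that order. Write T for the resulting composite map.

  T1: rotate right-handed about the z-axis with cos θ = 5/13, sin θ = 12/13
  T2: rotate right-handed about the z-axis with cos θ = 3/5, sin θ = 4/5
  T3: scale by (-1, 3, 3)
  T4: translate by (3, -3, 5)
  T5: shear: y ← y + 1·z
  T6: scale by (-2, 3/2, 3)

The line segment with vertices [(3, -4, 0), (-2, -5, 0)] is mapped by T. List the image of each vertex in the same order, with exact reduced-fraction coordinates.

T1 rotate right-handed about the z-axis with cos θ = 5/13, sin θ = 12/13: (3, -4, 0) → (63/13, 16/13, 0); (-2, -5, 0) → (50/13, -49/13, 0)
T2 rotate right-handed about the z-axis with cos θ = 3/5, sin θ = 4/5: (63/13, 16/13, 0) → (25/13, 60/13, 0); (50/13, -49/13, 0) → (346/65, 53/65, 0)
T3 scale by (-1, 3, 3): (25/13, 60/13, 0) → (-25/13, 180/13, 0); (346/65, 53/65, 0) → (-346/65, 159/65, 0)
T4 translate by (3, -3, 5): (-25/13, 180/13, 0) → (14/13, 141/13, 5); (-346/65, 159/65, 0) → (-151/65, -36/65, 5)
T5 shear: y ← y + 1·z: (14/13, 141/13, 5) → (14/13, 206/13, 5); (-151/65, -36/65, 5) → (-151/65, 289/65, 5)
T6 scale by (-2, 3/2, 3): (14/13, 206/13, 5) → (-28/13, 309/13, 15); (-151/65, 289/65, 5) → (302/65, 867/130, 15)

image vertices: (-28/13, 309/13, 15), (302/65, 867/130, 15)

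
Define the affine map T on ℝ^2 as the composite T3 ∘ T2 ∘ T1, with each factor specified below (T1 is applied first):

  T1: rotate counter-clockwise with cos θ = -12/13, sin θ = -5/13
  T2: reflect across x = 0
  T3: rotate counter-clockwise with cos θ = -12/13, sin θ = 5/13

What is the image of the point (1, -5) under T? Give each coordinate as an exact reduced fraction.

T(p) = (-719/169, -475/169)

T1 rotate counter-clockwise with cos θ = -12/13, sin θ = -5/13: (1, -5) → (-37/13, 55/13)
T2 reflect across x = 0: (-37/13, 55/13) → (37/13, 55/13)
T3 rotate counter-clockwise with cos θ = -12/13, sin θ = 5/13: (37/13, 55/13) → (-719/169, -475/169)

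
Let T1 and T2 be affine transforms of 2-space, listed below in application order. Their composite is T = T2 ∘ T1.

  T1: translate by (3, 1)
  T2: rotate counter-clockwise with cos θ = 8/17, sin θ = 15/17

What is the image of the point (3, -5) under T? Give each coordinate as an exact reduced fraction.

T1 translate by (3, 1): (3, -5) → (6, -4)
T2 rotate counter-clockwise with cos θ = 8/17, sin θ = 15/17: (6, -4) → (108/17, 58/17)

T(p) = (108/17, 58/17)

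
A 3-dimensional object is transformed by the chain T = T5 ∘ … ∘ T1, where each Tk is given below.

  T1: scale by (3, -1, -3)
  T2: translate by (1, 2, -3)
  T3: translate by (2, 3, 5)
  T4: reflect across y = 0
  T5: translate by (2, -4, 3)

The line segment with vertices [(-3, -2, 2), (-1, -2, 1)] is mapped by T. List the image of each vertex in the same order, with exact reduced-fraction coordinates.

T1 scale by (3, -1, -3): (-3, -2, 2) → (-9, 2, -6); (-1, -2, 1) → (-3, 2, -3)
T2 translate by (1, 2, -3): (-9, 2, -6) → (-8, 4, -9); (-3, 2, -3) → (-2, 4, -6)
T3 translate by (2, 3, 5): (-8, 4, -9) → (-6, 7, -4); (-2, 4, -6) → (0, 7, -1)
T4 reflect across y = 0: (-6, 7, -4) → (-6, -7, -4); (0, 7, -1) → (0, -7, -1)
T5 translate by (2, -4, 3): (-6, -7, -4) → (-4, -11, -1); (0, -7, -1) → (2, -11, 2)

image vertices: (-4, -11, -1), (2, -11, 2)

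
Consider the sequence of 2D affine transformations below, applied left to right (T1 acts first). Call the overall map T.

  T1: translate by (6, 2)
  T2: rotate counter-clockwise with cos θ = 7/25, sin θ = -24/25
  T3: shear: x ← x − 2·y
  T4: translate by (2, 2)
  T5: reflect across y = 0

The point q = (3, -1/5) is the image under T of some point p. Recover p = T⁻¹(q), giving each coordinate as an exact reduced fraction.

p = (-5, -5)

T1 = [1 0 6; 0 1 2; 0 0 1]
T2·T1 = [7/25 24/25 18/5; -24/25 7/25 -26/5; 0 0 1]
T3·…·T1 = [11/5 2/5 14; -24/25 7/25 -26/5; 0 0 1]
T4·…·T1 = [11/5 2/5 16; -24/25 7/25 -16/5; 0 0 1]
T5·…·T1 = [11/5 2/5 16; 24/25 -7/25 16/5; 0 0 1]
det M = -1; M⁻¹ = [7/25 2/5 -144/25; 24/25 -11/5 -208/25; 0 0 1]
M⁻¹ · (3, -1/5)ᵀ = (-5, -5)ᵀ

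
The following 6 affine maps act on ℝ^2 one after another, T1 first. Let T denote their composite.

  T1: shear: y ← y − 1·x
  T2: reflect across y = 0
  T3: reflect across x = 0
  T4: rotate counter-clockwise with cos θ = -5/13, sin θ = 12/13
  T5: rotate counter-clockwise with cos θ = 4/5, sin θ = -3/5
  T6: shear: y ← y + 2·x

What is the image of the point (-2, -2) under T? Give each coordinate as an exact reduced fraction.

T1 shear: y ← y − 1·x: (-2, -2) → (-2, 0)
T2 reflect across y = 0: (-2, 0) → (-2, 0)
T3 reflect across x = 0: (-2, 0) → (2, 0)
T4 rotate counter-clockwise with cos θ = -5/13, sin θ = 12/13: (2, 0) → (-10/13, 24/13)
T5 rotate counter-clockwise with cos θ = 4/5, sin θ = -3/5: (-10/13, 24/13) → (32/65, 126/65)
T6 shear: y ← y + 2·x: (32/65, 126/65) → (32/65, 38/13)

T(p) = (32/65, 38/13)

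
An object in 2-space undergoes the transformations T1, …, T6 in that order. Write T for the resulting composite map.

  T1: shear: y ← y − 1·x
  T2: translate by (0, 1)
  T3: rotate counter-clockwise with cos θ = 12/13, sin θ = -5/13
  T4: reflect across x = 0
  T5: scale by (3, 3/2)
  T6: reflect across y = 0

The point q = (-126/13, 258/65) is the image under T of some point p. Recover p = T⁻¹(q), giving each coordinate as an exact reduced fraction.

T1 = [1 0 0; -1 1 0; 0 0 1]
T2·T1 = [1 0 0; -1 1 1; 0 0 1]
T3·…·T1 = [7/13 5/13 5/13; -17/13 12/13 12/13; 0 0 1]
T4·…·T1 = [-7/13 -5/13 -5/13; -17/13 12/13 12/13; 0 0 1]
T5·…·T1 = [-21/13 -15/13 -15/13; -51/26 18/13 18/13; 0 0 1]
T6·…·T1 = [-21/13 -15/13 -15/13; 51/26 -18/13 -18/13; 0 0 1]
det M = 9/2; M⁻¹ = [-4/13 10/39 0; -17/39 -14/39 -1; 0 0 1]
M⁻¹ · (-126/13, 258/65)ᵀ = (4, 9/5)ᵀ

p = (4, 9/5)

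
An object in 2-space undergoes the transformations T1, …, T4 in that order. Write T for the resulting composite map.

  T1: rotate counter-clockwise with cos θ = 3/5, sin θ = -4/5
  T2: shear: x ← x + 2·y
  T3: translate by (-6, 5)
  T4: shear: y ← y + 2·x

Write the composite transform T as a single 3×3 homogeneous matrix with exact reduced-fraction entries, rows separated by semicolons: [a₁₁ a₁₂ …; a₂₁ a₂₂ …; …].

T = [-1 2 -6; -14/5 23/5 -7; 0 0 1]

T1 = [3/5 4/5 0; -4/5 3/5 0; 0 0 1]
T2·T1 = [-1 2 0; -4/5 3/5 0; 0 0 1]
T3·…·T1 = [-1 2 -6; -4/5 3/5 5; 0 0 1]
T4·…·T1 = [-1 2 -6; -14/5 23/5 -7; 0 0 1]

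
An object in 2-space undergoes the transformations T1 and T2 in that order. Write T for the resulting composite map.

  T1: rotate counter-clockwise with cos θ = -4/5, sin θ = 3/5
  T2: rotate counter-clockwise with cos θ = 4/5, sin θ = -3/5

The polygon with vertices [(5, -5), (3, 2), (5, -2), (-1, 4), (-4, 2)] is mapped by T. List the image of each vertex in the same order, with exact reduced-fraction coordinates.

T1 rotate counter-clockwise with cos θ = -4/5, sin θ = 3/5: (5, -5) → (-1, 7); (3, 2) → (-18/5, 1/5); (5, -2) → (-14/5, 23/5); (-1, 4) → (-8/5, -19/5); (-4, 2) → (2, -4)
T2 rotate counter-clockwise with cos θ = 4/5, sin θ = -3/5: (-1, 7) → (17/5, 31/5); (-18/5, 1/5) → (-69/25, 58/25); (-14/5, 23/5) → (13/25, 134/25); (-8/5, -19/5) → (-89/25, -52/25); (2, -4) → (-4/5, -22/5)

image vertices: (17/5, 31/5), (-69/25, 58/25), (13/25, 134/25), (-89/25, -52/25), (-4/5, -22/5)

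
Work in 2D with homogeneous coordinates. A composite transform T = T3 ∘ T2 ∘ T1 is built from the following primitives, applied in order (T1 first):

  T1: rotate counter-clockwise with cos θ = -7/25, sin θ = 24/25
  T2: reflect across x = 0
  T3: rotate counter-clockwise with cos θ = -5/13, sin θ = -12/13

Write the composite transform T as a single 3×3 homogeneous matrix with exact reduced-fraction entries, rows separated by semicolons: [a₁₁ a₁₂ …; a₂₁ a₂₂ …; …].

T1 = [-7/25 -24/25 0; 24/25 -7/25 0; 0 0 1]
T2·T1 = [7/25 24/25 0; 24/25 -7/25 0; 0 0 1]
T3·…·T1 = [253/325 -204/325 0; -204/325 -253/325 0; 0 0 1]

T = [253/325 -204/325 0; -204/325 -253/325 0; 0 0 1]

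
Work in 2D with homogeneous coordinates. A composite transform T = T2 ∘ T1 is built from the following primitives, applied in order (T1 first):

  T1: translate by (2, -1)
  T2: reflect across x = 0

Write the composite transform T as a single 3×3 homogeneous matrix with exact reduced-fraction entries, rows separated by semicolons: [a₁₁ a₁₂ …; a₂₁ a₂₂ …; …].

T1 = [1 0 2; 0 1 -1; 0 0 1]
T2·T1 = [-1 0 -2; 0 1 -1; 0 0 1]

T = [-1 0 -2; 0 1 -1; 0 0 1]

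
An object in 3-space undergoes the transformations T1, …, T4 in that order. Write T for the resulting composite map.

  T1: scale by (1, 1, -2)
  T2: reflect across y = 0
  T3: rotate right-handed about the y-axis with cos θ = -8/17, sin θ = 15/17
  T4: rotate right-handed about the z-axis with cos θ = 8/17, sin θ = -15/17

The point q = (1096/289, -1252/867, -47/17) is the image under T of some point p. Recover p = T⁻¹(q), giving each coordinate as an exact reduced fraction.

T1 = [1 0 0 0; 0 1 0 0; 0 0 -2 0; 0 0 0 1]
T2·T1 = [1 0 0 0; 0 -1 0 0; 0 0 -2 0; 0 0 0 1]
T3·…·T1 = [-8/17 0 -30/17 0; 0 -1 0 0; -15/17 0 16/17 0; 0 0 0 1]
T4·…·T1 = [-64/289 -15/17 -240/289 0; 120/289 -8/17 450/289 0; -15/17 0 16/17 0; 0 0 0 1]
det M = 2; M⁻¹ = [-64/289 120/289 -15/17 0; -15/17 -8/17 0 0; -60/289 225/578 4/17 0; 0 0 0 1]
M⁻¹ · (1096/289, -1252/867, -47/17)ᵀ = (1, -8/3, -2)ᵀ

p = (1, -8/3, -2)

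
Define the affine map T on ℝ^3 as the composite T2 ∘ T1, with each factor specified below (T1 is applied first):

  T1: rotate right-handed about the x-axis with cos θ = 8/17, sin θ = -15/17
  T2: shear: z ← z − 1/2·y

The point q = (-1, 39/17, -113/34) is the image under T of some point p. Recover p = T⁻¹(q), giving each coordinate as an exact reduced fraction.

p = (-1, 3, 1)

T1 = [1 0 0 0; 0 8/17 15/17 0; 0 -15/17 8/17 0; 0 0 0 1]
T2·T1 = [1 0 0 0; 0 8/17 15/17 0; 0 -19/17 1/34 0; 0 0 0 1]
det M = 1; M⁻¹ = [1 0 0 0; 0 1/34 -15/17 0; 0 19/17 8/17 0; 0 0 0 1]
M⁻¹ · (-1, 39/17, -113/34)ᵀ = (-1, 3, 1)ᵀ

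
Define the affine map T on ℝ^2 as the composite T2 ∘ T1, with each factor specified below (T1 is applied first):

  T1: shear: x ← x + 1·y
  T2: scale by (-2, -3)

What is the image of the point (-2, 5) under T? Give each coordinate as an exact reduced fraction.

T1 shear: x ← x + 1·y: (-2, 5) → (3, 5)
T2 scale by (-2, -3): (3, 5) → (-6, -15)

T(p) = (-6, -15)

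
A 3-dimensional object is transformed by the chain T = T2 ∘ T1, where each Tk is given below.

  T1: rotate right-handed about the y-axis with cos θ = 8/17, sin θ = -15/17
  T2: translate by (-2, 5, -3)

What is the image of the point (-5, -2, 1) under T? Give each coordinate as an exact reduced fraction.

T(p) = (-89/17, 3, -118/17)

T1 rotate right-handed about the y-axis with cos θ = 8/17, sin θ = -15/17: (-5, -2, 1) → (-55/17, -2, -67/17)
T2 translate by (-2, 5, -3): (-55/17, -2, -67/17) → (-89/17, 3, -118/17)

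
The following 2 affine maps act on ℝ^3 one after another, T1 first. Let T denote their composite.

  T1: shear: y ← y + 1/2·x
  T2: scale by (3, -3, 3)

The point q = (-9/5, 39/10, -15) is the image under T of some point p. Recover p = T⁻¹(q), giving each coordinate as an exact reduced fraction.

p = (-3/5, -1, -5)

T1 = [1 0 0 0; 1/2 1 0 0; 0 0 1 0; 0 0 0 1]
T2·T1 = [3 0 0 0; -3/2 -3 0 0; 0 0 3 0; 0 0 0 1]
det M = -27; M⁻¹ = [1/3 0 0 0; -1/6 -1/3 0 0; 0 0 1/3 0; 0 0 0 1]
M⁻¹ · (-9/5, 39/10, -15)ᵀ = (-3/5, -1, -5)ᵀ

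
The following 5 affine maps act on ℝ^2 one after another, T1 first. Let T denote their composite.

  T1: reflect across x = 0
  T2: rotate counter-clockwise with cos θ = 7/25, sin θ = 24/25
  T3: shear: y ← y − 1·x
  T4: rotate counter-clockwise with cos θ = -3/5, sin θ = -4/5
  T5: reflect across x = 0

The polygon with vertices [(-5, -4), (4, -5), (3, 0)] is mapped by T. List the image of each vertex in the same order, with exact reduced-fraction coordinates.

T1 reflect across x = 0: (-5, -4) → (5, -4); (4, -5) → (-4, -5); (3, 0) → (-3, 0)
T2 rotate counter-clockwise with cos θ = 7/25, sin θ = 24/25: (5, -4) → (131/25, 92/25); (-4, -5) → (92/25, -131/25); (-3, 0) → (-21/25, -72/25)
T3 shear: y ← y − 1·x: (131/25, 92/25) → (131/25, -39/25); (92/25, -131/25) → (92/25, -223/25); (-21/25, -72/25) → (-21/25, -51/25)
T4 rotate counter-clockwise with cos θ = -3/5, sin θ = -4/5: (131/25, -39/25) → (-549/125, -407/125); (92/25, -223/25) → (-1168/125, 301/125); (-21/25, -51/25) → (-141/125, 237/125)
T5 reflect across x = 0: (-549/125, -407/125) → (549/125, -407/125); (-1168/125, 301/125) → (1168/125, 301/125); (-141/125, 237/125) → (141/125, 237/125)

image vertices: (549/125, -407/125), (1168/125, 301/125), (141/125, 237/125)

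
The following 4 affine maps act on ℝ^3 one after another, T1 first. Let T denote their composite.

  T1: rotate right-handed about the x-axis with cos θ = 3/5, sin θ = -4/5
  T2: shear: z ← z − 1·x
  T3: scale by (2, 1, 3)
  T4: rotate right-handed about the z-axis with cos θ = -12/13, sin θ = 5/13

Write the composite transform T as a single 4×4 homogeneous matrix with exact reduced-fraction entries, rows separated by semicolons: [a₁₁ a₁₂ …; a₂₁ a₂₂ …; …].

T1 = [1 0 0 0; 0 3/5 4/5 0; 0 -4/5 3/5 0; 0 0 0 1]
T2·T1 = [1 0 0 0; 0 3/5 4/5 0; -1 -4/5 3/5 0; 0 0 0 1]
T3·…·T1 = [2 0 0 0; 0 3/5 4/5 0; -3 -12/5 9/5 0; 0 0 0 1]
T4·…·T1 = [-24/13 -3/13 -4/13 0; 10/13 -36/65 -48/65 0; -3 -12/5 9/5 0; 0 0 0 1]

T = [-24/13 -3/13 -4/13 0; 10/13 -36/65 -48/65 0; -3 -12/5 9/5 0; 0 0 0 1]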